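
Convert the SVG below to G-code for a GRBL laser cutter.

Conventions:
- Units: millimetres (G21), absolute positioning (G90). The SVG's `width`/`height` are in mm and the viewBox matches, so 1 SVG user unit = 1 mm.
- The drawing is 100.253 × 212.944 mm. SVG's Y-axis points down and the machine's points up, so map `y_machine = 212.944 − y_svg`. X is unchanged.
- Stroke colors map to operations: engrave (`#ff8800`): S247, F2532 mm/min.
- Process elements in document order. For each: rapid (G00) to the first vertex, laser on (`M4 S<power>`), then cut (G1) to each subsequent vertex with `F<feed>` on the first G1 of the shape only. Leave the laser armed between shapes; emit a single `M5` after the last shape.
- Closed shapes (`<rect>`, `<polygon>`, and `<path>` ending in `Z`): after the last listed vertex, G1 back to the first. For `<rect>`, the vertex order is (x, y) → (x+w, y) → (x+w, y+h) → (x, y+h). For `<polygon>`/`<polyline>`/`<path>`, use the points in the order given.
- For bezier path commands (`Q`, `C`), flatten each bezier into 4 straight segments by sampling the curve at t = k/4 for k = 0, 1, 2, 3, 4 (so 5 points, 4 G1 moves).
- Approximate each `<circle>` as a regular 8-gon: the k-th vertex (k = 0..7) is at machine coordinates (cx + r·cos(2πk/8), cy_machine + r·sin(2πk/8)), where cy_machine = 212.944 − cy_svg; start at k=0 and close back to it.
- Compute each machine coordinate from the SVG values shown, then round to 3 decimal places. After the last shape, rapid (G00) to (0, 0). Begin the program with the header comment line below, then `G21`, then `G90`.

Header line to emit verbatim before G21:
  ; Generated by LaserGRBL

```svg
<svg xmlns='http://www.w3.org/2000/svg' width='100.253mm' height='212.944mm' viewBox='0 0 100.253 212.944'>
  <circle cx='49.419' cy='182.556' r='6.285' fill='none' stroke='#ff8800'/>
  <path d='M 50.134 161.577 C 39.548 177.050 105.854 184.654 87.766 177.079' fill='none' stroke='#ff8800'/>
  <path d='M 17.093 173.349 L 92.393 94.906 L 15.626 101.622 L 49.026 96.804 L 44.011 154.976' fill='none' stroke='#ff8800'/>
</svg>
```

1 u = 1 mm; y_m = 212.944 − y.

[1] `<circle>` circle, #ff8800→engrave S247 F2532: (55.704,30.388) → (53.863,34.832) → (49.419,36.673) → (44.975,34.832) → (43.134,30.388) → (44.975,25.944) → (49.419,24.103) → (53.863,25.944) → (55.704,30.388) (closed)

[2] `<path>` cubic bezier, #ff8800→engrave S247 F2532: (50.134,51.367) → (54.092,41.352) → (71.763,34.973) → (88.028,32.916) → (87.766,35.865)

[3] `<path>` open polyline, #ff8800→engrave S247 F2532: (17.093,39.595) → (92.393,118.038) → (15.626,111.322) → (49.026,116.140) → (44.011,57.968)

; Generated by LaserGRBL
G21
G90
G00 X55.704 Y30.388
M4 S247
G1 X53.863 Y34.832 F2532
G1 X49.419 Y36.673
G1 X44.975 Y34.832
G1 X43.134 Y30.388
G1 X44.975 Y25.944
G1 X49.419 Y24.103
G1 X53.863 Y25.944
G1 X55.704 Y30.388
G00 X50.134 Y51.367
M4 S247
G1 X54.092 Y41.352 F2532
G1 X71.763 Y34.973
G1 X88.028 Y32.916
G1 X87.766 Y35.865
G00 X17.093 Y39.595
M4 S247
G1 X92.393 Y118.038 F2532
G1 X15.626 Y111.322
G1 X49.026 Y116.140
G1 X44.011 Y57.968
M5
G00 X0.000 Y0.000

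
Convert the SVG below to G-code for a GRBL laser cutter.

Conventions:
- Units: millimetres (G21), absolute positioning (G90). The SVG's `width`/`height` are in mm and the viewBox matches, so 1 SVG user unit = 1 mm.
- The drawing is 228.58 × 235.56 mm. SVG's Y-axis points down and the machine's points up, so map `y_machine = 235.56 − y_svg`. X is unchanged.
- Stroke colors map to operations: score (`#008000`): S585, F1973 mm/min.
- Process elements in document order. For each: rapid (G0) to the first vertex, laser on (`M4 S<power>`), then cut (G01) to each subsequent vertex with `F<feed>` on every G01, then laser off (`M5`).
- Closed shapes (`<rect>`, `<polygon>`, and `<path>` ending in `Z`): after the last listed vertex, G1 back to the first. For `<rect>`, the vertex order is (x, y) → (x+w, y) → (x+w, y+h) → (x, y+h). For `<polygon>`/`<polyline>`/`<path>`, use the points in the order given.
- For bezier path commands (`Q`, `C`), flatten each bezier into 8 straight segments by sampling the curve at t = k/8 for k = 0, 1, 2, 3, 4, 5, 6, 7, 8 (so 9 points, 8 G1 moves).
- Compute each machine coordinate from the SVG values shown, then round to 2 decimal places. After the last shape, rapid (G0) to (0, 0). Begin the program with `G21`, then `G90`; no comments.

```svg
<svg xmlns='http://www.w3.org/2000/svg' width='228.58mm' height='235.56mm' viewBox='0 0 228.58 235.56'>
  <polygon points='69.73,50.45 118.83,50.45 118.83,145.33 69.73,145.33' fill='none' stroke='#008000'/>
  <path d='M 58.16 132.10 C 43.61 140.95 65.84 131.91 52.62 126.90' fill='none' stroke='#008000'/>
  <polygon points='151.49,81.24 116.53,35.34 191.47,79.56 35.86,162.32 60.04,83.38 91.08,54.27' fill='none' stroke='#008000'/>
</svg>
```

G21
G90
G0 X69.73 Y185.11
M4 S585
G01 X118.83 Y185.11 F1973
G01 X118.83 Y90.23 F1973
G01 X69.73 Y90.23 F1973
G01 X69.73 Y185.11 F1973
M5
G0 X58.16 Y103.46
M4 S585
G01 X54.29 Y100.94 F1973
G01 X53.02 Y99.83 F1973
G01 X53.50 Y99.90 F1973
G01 X54.89 Y100.86 F1973
G01 X56.35 Y102.48 F1973
G01 X57.02 Y104.49 F1973
G01 X56.06 Y106.64 F1973
G01 X52.62 Y108.66 F1973
M5
G0 X151.49 Y154.32
M4 S585
G01 X116.53 Y200.22 F1973
G01 X191.47 Y156.00 F1973
G01 X35.86 Y73.24 F1973
G01 X60.04 Y152.18 F1973
G01 X91.08 Y181.29 F1973
G01 X151.49 Y154.32 F1973
M5
G0 X0.00 Y0.00

1 u = 1 mm; y_m = 235.56 − y.

[1] `<polygon>` rectangle, #008000→score S585 F1973: (69.73,185.11) → (118.83,185.11) → (118.83,90.23) → (69.73,90.23) → (69.73,185.11) (closed)

[2] `<path>` cubic bezier, #008000→score S585 F1973: (58.16,103.46) → (54.29,100.94) → (53.02,99.83) → (53.50,99.90) → (54.89,100.86) → (56.35,102.48) → (57.02,104.49) → (56.06,106.64) → (52.62,108.66)

[3] `<polygon>` closed polygon, #008000→score S585 F1973: (151.49,154.32) → (116.53,200.22) → (191.47,156.00) → (35.86,73.24) → (60.04,152.18) → (91.08,181.29) → (151.49,154.32) (closed)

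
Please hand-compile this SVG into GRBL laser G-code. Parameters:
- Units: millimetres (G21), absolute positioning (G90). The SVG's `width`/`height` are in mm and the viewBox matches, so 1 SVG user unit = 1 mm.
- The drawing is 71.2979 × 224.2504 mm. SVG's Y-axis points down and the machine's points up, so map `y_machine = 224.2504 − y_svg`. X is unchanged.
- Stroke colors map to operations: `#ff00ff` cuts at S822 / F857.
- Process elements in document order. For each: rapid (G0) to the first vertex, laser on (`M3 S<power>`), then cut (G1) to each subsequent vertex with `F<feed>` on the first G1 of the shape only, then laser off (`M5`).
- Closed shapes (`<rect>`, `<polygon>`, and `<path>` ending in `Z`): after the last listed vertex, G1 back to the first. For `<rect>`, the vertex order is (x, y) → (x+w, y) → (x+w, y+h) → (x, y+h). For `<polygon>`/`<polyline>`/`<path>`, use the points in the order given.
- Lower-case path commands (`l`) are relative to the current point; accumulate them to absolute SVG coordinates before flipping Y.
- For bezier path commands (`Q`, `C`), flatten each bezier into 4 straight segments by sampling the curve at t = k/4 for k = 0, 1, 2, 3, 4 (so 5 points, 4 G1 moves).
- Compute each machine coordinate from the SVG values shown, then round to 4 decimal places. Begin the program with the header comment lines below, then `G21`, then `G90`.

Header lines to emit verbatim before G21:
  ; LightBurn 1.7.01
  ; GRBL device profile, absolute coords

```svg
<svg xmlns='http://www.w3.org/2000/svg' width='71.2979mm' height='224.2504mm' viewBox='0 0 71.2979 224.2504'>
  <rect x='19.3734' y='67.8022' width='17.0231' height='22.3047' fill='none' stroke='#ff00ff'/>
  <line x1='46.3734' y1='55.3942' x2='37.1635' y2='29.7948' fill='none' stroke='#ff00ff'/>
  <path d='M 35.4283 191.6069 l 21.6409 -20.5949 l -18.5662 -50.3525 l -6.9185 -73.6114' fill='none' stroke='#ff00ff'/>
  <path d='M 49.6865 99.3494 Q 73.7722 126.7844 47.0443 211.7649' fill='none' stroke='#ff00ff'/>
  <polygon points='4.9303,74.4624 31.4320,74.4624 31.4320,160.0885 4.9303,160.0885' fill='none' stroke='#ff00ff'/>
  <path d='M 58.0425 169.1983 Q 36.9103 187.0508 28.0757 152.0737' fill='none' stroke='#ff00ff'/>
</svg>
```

1 u = 1 mm; y_m = 224.2504 − y.

[1] `<rect>` rectangle, #ff00ff→cut S822 F857: (19.3734,156.4482) → (36.3965,156.4482) → (36.3965,134.1435) → (19.3734,134.1435) → (19.3734,156.4482) (closed)

[2] `<line>` line segment, #ff00ff→cut S822 F857: (46.3734,168.8562) → (37.1635,194.4556)

[3] `<path>` open polyline, #ff00ff→cut S822 F857: (35.4283,32.6435) → (57.0692,53.2384) → (38.5030,103.5909) → (31.5845,177.2023)

[4] `<path>` quadratic bezier, #ff00ff→cut S822 F857: (49.6865,124.9010) → (58.5535,107.5869) → (61.0688,83.0796) → (57.2324,51.3792) → (47.0443,12.4855)

[5] `<polygon>` rectangle, #ff00ff→cut S822 F857: (4.9303,149.7880) → (31.4320,149.7880) → (31.4320,64.1619) → (4.9303,64.1619) → (4.9303,149.7880) (closed)

[6] `<path>` quadratic bezier, #ff00ff→cut S822 F857: (58.0425,55.0521) → (48.2450,49.4277) → (39.9847,50.4070) → (33.2616,57.9900) → (28.0757,72.1767)

; LightBurn 1.7.01
; GRBL device profile, absolute coords
G21
G90
G0 X19.3734 Y156.4482
M3 S822
G1 X36.3965 Y156.4482 F857
G1 X36.3965 Y134.1435
G1 X19.3734 Y134.1435
G1 X19.3734 Y156.4482
M5
G0 X46.3734 Y168.8562
M3 S822
G1 X37.1635 Y194.4556 F857
M5
G0 X35.4283 Y32.6435
M3 S822
G1 X57.0692 Y53.2384 F857
G1 X38.5030 Y103.5909
G1 X31.5845 Y177.2023
M5
G0 X49.6865 Y124.9010
M3 S822
G1 X58.5535 Y107.5869 F857
G1 X61.0688 Y83.0796
G1 X57.2324 Y51.3792
G1 X47.0443 Y12.4855
M5
G0 X4.9303 Y149.7880
M3 S822
G1 X31.4320 Y149.7880 F857
G1 X31.4320 Y64.1619
G1 X4.9303 Y64.1619
G1 X4.9303 Y149.7880
M5
G0 X58.0425 Y55.0521
M3 S822
G1 X48.2450 Y49.4277 F857
G1 X39.9847 Y50.4070
G1 X33.2616 Y57.9900
G1 X28.0757 Y72.1767
M5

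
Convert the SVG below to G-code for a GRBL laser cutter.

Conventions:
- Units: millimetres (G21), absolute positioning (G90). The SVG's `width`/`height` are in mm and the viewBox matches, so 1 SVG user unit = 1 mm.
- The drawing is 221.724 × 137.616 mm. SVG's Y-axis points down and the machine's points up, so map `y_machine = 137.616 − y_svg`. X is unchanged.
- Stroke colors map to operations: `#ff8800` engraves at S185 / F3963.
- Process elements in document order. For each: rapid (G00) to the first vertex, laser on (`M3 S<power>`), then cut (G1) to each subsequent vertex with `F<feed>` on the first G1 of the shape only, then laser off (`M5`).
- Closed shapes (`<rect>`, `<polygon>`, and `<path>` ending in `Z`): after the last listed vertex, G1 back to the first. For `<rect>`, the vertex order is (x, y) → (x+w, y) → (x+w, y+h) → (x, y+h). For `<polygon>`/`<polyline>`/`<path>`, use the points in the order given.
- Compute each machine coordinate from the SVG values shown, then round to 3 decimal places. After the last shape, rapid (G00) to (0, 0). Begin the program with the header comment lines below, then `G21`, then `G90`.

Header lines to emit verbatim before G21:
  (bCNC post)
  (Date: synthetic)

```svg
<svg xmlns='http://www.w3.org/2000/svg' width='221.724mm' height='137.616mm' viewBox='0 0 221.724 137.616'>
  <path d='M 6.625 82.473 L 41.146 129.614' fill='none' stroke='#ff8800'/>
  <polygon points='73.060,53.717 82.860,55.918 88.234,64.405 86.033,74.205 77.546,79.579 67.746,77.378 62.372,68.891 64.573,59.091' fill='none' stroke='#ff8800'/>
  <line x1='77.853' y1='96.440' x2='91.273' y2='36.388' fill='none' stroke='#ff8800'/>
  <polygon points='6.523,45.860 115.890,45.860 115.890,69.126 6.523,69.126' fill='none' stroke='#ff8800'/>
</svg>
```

1 u = 1 mm; y_m = 137.616 − y.

[1] `<path>` line segment, #ff8800→engrave S185 F3963: (6.625,55.143) → (41.146,8.002)

[2] `<polygon>` regular polygon, #ff8800→engrave S185 F3963: (73.060,83.899) → (82.860,81.698) → (88.234,73.211) → (86.033,63.411) → (77.546,58.037) → (67.746,60.238) → (62.372,68.725) → (64.573,78.525) → (73.060,83.899) (closed)

[3] `<line>` line segment, #ff8800→engrave S185 F3963: (77.853,41.176) → (91.273,101.228)

[4] `<polygon>` rectangle, #ff8800→engrave S185 F3963: (6.523,91.756) → (115.890,91.756) → (115.890,68.490) → (6.523,68.490) → (6.523,91.756) (closed)

(bCNC post)
(Date: synthetic)
G21
G90
G00 X6.625 Y55.143
M3 S185
G1 X41.146 Y8.002 F3963
M5
G00 X73.060 Y83.899
M3 S185
G1 X82.860 Y81.698 F3963
G1 X88.234 Y73.211
G1 X86.033 Y63.411
G1 X77.546 Y58.037
G1 X67.746 Y60.238
G1 X62.372 Y68.725
G1 X64.573 Y78.525
G1 X73.060 Y83.899
M5
G00 X77.853 Y41.176
M3 S185
G1 X91.273 Y101.228 F3963
M5
G00 X6.523 Y91.756
M3 S185
G1 X115.890 Y91.756 F3963
G1 X115.890 Y68.490
G1 X6.523 Y68.490
G1 X6.523 Y91.756
M5
G00 X0.000 Y0.000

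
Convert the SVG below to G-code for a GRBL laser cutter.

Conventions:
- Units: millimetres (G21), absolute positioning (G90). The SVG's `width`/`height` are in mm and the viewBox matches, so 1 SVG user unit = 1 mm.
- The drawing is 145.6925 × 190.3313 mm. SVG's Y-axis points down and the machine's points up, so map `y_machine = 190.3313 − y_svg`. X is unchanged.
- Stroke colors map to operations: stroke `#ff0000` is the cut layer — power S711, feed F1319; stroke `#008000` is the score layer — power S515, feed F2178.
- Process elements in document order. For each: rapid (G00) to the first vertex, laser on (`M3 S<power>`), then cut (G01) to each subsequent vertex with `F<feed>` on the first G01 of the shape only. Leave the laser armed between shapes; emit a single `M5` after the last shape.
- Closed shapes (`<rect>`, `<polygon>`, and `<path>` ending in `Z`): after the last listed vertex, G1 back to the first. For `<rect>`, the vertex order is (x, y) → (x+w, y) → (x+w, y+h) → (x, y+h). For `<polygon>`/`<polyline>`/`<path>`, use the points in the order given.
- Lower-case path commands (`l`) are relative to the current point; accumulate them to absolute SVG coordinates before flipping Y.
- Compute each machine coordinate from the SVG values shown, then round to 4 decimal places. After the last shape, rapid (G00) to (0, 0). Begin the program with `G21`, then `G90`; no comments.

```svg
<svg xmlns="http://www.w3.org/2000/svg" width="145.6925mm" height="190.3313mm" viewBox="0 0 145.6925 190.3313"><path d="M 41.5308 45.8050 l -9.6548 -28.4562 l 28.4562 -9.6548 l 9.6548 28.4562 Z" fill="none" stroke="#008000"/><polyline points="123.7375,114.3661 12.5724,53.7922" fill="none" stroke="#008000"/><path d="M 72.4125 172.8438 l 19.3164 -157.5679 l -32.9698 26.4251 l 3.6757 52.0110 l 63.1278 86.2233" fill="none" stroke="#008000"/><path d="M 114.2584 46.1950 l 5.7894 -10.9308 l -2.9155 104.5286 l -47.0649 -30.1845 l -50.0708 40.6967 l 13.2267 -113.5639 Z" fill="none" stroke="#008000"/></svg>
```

viewBox `0 0 145.6925 190.3313` with mm width/height → 1 unit = 1 mm. Flip: y_m = 190.3313 − y_svg.

**Shape 1** — `<path>` regular polygon, stroke `#008000` → score (S515, F2178). Machine vertices: (41.5308,144.5263) → (31.8760,172.9825) → (60.3322,182.6373) → (69.9870,154.1811) → (41.5308,144.5263). Closed: final G1 returns to the first vertex.

**Shape 2** — `<polyline>` line segment, stroke `#008000` → score (S515, F2178). Machine vertices: (123.7375,75.9652) → (12.5724,136.5391). Open path.

**Shape 3** — `<path>` open polyline, stroke `#008000` → score (S515, F2178). Machine vertices: (72.4125,17.4875) → (91.7289,175.0554) → (58.7591,148.6303) → (62.4348,96.6193) → (125.5626,10.3960). Open path.

**Shape 4** — `<path>` closed polygon, stroke `#008000` → score (S515, F2178). Machine vertices: (114.2584,144.1363) → (120.0478,155.0671) → (117.1323,50.5385) → (70.0674,80.7230) → (19.9966,40.0263) → (33.2233,153.5902) → (114.2584,144.1363). Closed: final G1 returns to the first vertex.

G21
G90
G00 X41.5308 Y144.5263
M3 S515
G01 X31.8760 Y172.9825 F2178
G01 X60.3322 Y182.6373
G01 X69.9870 Y154.1811
G01 X41.5308 Y144.5263
G00 X123.7375 Y75.9652
M3 S515
G01 X12.5724 Y136.5391 F2178
G00 X72.4125 Y17.4875
M3 S515
G01 X91.7289 Y175.0554 F2178
G01 X58.7591 Y148.6303
G01 X62.4348 Y96.6193
G01 X125.5626 Y10.3960
G00 X114.2584 Y144.1363
M3 S515
G01 X120.0478 Y155.0671 F2178
G01 X117.1323 Y50.5385
G01 X70.0674 Y80.7230
G01 X19.9966 Y40.0263
G01 X33.2233 Y153.5902
G01 X114.2584 Y144.1363
M5
G00 X0.0000 Y0.0000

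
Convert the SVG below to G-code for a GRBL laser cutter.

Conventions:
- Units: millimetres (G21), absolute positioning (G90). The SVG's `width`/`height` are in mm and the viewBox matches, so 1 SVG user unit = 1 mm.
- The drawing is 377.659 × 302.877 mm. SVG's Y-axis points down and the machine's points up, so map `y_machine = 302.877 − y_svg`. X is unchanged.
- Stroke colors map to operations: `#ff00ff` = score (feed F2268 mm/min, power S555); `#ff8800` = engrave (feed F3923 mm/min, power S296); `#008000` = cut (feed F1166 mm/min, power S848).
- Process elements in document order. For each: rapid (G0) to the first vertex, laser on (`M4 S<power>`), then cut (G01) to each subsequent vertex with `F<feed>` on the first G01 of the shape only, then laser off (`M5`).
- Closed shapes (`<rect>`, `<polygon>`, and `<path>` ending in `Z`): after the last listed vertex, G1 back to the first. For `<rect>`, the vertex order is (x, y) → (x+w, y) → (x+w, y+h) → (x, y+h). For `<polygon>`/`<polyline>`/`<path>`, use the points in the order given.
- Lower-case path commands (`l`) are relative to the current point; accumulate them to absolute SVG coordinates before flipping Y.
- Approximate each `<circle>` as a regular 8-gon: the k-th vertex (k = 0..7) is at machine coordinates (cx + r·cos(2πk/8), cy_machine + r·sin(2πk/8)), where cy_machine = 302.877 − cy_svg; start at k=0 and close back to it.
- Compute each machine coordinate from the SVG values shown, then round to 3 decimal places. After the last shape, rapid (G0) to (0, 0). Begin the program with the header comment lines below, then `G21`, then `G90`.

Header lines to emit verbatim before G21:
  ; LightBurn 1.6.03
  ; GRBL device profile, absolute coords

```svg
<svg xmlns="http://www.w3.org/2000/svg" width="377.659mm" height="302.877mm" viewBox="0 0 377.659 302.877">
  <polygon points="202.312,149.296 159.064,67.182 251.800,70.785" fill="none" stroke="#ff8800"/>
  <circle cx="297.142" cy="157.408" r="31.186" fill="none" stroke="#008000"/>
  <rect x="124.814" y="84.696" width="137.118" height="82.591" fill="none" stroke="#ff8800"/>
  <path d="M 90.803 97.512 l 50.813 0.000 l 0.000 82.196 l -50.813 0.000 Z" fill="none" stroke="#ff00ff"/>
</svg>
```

Since the viewBox matches the mm dimensions, user units are millimetres directly. The only transform is the Y-flip y_m = 302.877 − y_svg.

Shape 1 is a regular polygon drawn with `<polygon>`. Its stroke #ff8800 means engrave at S296, F3923. After flipping Y the toolpath is (202.312,153.581) → (159.064,235.695) → (251.800,232.092) → (202.312,153.581), returning to the start.

Shape 2 is a circle drawn with `<circle>`. Its stroke #008000 means cut at S848, F1166. After flipping Y the toolpath is (328.328,145.469) → (319.194,167.521) → (297.142,176.655) → (275.090,167.521) → (265.956,145.469) → (275.090,123.417) → (297.142,114.283) → (319.194,123.417) → (328.328,145.469), returning to the start.

Shape 3 is a rectangle drawn with `<rect>`. Its stroke #ff8800 means engrave at S296, F3923. After flipping Y the toolpath is (124.814,218.181) → (261.932,218.181) → (261.932,135.590) → (124.814,135.590) → (124.814,218.181), returning to the start.

Shape 4 is a rectangle drawn with `<path>`. Its stroke #ff00ff means score at S555, F2268. After flipping Y the toolpath is (90.803,205.365) → (141.616,205.365) → (141.616,123.169) → (90.803,123.169) → (90.803,205.365), returning to the start.

; LightBurn 1.6.03
; GRBL device profile, absolute coords
G21
G90
G0 X202.312 Y153.581
M4 S296
G01 X159.064 Y235.695 F3923
G01 X251.800 Y232.092
G01 X202.312 Y153.581
M5
G0 X328.328 Y145.469
M4 S848
G01 X319.194 Y167.521 F1166
G01 X297.142 Y176.655
G01 X275.090 Y167.521
G01 X265.956 Y145.469
G01 X275.090 Y123.417
G01 X297.142 Y114.283
G01 X319.194 Y123.417
G01 X328.328 Y145.469
M5
G0 X124.814 Y218.181
M4 S296
G01 X261.932 Y218.181 F3923
G01 X261.932 Y135.590
G01 X124.814 Y135.590
G01 X124.814 Y218.181
M5
G0 X90.803 Y205.365
M4 S555
G01 X141.616 Y205.365 F2268
G01 X141.616 Y123.169
G01 X90.803 Y123.169
G01 X90.803 Y205.365
M5
G0 X0.000 Y0.000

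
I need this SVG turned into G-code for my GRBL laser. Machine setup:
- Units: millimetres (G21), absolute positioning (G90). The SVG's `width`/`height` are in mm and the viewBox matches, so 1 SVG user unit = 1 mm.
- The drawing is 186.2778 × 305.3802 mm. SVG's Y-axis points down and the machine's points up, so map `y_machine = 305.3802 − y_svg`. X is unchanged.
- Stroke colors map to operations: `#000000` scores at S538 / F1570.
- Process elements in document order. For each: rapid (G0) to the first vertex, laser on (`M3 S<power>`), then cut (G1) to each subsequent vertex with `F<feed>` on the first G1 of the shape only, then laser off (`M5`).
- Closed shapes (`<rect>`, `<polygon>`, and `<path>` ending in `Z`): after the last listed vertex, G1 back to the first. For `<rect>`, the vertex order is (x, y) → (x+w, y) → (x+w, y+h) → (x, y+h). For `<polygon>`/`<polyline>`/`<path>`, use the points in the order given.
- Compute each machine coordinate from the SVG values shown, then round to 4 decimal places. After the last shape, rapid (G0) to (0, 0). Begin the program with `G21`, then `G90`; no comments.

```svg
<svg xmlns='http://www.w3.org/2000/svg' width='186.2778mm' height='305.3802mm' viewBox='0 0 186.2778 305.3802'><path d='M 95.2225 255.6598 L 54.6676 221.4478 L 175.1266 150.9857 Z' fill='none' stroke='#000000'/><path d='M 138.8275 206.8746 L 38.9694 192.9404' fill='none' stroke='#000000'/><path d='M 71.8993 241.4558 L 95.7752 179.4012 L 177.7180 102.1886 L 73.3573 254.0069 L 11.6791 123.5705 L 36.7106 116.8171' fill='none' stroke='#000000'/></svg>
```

1 u = 1 mm; y_m = 305.3802 − y.

[1] `<path>` closed polygon, #000000→score S538 F1570: (95.2225,49.7204) → (54.6676,83.9324) → (175.1266,154.3945) → (95.2225,49.7204) (closed)

[2] `<path>` line segment, #000000→score S538 F1570: (138.8275,98.5056) → (38.9694,112.4398)

[3] `<path>` open polyline, #000000→score S538 F1570: (71.8993,63.9244) → (95.7752,125.9790) → (177.7180,203.1916) → (73.3573,51.3733) → (11.6791,181.8097) → (36.7106,188.5631)

G21
G90
G0 X95.2225 Y49.7204
M3 S538
G1 X54.6676 Y83.9324 F1570
G1 X175.1266 Y154.3945
G1 X95.2225 Y49.7204
M5
G0 X138.8275 Y98.5056
M3 S538
G1 X38.9694 Y112.4398 F1570
M5
G0 X71.8993 Y63.9244
M3 S538
G1 X95.7752 Y125.9790 F1570
G1 X177.7180 Y203.1916
G1 X73.3573 Y51.3733
G1 X11.6791 Y181.8097
G1 X36.7106 Y188.5631
M5
G0 X0.0000 Y0.0000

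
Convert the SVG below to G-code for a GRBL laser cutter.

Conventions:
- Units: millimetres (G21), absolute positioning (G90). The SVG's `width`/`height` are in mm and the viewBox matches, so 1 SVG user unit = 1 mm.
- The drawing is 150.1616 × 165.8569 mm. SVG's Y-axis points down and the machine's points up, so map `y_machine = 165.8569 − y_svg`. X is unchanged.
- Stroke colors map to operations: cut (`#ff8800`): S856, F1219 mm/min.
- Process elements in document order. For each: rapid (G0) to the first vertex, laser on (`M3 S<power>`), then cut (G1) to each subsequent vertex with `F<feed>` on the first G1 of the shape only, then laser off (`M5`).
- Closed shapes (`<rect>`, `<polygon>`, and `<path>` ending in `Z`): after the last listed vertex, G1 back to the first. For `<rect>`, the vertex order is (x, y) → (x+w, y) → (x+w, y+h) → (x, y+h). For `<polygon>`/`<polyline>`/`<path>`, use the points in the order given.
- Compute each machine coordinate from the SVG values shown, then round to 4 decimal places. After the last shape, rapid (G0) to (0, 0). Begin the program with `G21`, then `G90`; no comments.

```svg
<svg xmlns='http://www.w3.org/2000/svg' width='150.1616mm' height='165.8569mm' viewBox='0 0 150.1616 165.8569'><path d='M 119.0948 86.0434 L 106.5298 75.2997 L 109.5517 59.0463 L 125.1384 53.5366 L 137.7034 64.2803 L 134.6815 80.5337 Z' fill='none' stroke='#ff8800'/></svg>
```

G21
G90
G0 X119.0948 Y79.8135
M3 S856
G1 X106.5298 Y90.5572 F1219
G1 X109.5517 Y106.8106
G1 X125.1384 Y112.3203
G1 X137.7034 Y101.5766
G1 X134.6815 Y85.3232
G1 X119.0948 Y79.8135
M5
G0 X0.0000 Y0.0000

1 u = 1 mm; y_m = 165.8569 − y.

[1] `<path>` regular polygon, #ff8800→cut S856 F1219: (119.0948,79.8135) → (106.5298,90.5572) → (109.5517,106.8106) → (125.1384,112.3203) → (137.7034,101.5766) → (134.6815,85.3232) → (119.0948,79.8135) (closed)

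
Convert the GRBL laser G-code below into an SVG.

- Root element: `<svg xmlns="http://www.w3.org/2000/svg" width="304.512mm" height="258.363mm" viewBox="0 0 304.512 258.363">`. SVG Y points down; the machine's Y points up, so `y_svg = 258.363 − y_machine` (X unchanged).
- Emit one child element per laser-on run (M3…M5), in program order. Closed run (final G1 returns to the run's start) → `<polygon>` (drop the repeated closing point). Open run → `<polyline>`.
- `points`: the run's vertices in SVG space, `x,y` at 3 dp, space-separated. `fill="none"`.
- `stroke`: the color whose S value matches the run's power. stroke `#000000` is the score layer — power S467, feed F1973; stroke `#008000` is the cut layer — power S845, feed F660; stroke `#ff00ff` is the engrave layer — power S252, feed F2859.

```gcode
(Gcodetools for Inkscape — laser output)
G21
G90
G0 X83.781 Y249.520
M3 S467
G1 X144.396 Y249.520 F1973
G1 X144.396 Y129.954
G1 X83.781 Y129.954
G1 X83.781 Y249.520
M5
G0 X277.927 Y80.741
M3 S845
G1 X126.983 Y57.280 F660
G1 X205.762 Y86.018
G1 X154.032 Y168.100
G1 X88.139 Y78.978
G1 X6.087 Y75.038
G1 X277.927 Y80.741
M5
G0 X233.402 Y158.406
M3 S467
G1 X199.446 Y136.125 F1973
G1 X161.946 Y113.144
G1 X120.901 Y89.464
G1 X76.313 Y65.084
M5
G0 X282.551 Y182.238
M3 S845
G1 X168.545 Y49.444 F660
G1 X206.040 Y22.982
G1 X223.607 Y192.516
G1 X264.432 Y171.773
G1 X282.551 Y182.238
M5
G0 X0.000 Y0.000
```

y_svg = 258.363 − y_m.

[1] S467→`#000000` (score); closed run; points: 83.781,8.843 144.396,8.843 144.396,128.409 83.781,128.409

[2] S845→`#008000` (cut); closed run; points: 277.927,177.622 126.983,201.083 205.762,172.345 154.032,90.263 88.139,179.385 6.087,183.325

[3] S467→`#000000` (score); open run; points: 233.402,99.957 199.446,122.238 161.946,145.219 120.901,168.899 76.313,193.279

[4] S845→`#008000` (cut); closed run; points: 282.551,76.125 168.545,208.919 206.040,235.381 223.607,65.847 264.432,86.590

<svg xmlns="http://www.w3.org/2000/svg" width="304.512mm" height="258.363mm" viewBox="0 0 304.512 258.363">
  <polygon points="83.781,8.843 144.396,8.843 144.396,128.409 83.781,128.409" fill="none" stroke="#000000"/>
  <polygon points="277.927,177.622 126.983,201.083 205.762,172.345 154.032,90.263 88.139,179.385 6.087,183.325" fill="none" stroke="#008000"/>
  <polyline points="233.402,99.957 199.446,122.238 161.946,145.219 120.901,168.899 76.313,193.279" fill="none" stroke="#000000"/>
  <polygon points="282.551,76.125 168.545,208.919 206.040,235.381 223.607,65.847 264.432,86.590" fill="none" stroke="#008000"/>
</svg>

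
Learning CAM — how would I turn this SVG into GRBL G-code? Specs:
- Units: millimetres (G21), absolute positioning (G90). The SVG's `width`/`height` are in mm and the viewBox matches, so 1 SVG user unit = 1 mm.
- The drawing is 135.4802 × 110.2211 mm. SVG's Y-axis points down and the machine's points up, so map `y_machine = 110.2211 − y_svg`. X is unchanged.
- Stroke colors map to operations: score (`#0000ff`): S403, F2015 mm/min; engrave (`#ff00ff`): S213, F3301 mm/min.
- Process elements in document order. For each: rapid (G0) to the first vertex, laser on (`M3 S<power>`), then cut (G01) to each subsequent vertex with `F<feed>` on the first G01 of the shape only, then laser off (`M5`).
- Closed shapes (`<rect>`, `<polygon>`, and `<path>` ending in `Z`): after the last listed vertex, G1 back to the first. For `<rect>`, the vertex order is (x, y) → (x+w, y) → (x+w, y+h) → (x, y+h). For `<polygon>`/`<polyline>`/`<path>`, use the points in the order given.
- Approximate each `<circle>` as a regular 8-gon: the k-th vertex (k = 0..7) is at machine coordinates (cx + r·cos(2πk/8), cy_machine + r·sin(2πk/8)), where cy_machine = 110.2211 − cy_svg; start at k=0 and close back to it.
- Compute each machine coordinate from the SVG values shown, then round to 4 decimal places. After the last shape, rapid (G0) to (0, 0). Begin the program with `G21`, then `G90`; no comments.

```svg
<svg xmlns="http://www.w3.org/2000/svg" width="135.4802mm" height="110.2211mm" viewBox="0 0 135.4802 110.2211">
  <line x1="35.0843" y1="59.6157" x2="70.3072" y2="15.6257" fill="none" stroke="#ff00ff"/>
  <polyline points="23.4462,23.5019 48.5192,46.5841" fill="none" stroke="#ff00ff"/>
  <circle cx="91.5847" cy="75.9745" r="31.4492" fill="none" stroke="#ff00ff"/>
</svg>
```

G21
G90
G0 X35.0843 Y50.6054
M3 S213
G01 X70.3072 Y94.5954 F3301
M5
G0 X23.4462 Y86.7192
M3 S213
G01 X48.5192 Y63.6370 F3301
M5
G0 X123.0339 Y34.2466
M3 S213
G01 X113.8226 Y56.4845 F3301
G01 X91.5847 Y65.6958
G01 X69.3468 Y56.4845
G01 X60.1355 Y34.2466
G01 X69.3468 Y12.0087
G01 X91.5847 Y2.7974
G01 X113.8226 Y12.0087
G01 X123.0339 Y34.2466
M5
G0 X0.0000 Y0.0000

1 u = 1 mm; y_m = 110.2211 − y.

[1] `<line>` line segment, #ff00ff→engrave S213 F3301: (35.0843,50.6054) → (70.3072,94.5954)

[2] `<polyline>` line segment, #ff00ff→engrave S213 F3301: (23.4462,86.7192) → (48.5192,63.6370)

[3] `<circle>` circle, #ff00ff→engrave S213 F3301: (123.0339,34.2466) → (113.8226,56.4845) → (91.5847,65.6958) → (69.3468,56.4845) → (60.1355,34.2466) → (69.3468,12.0087) → (91.5847,2.7974) → (113.8226,12.0087) → (123.0339,34.2466) (closed)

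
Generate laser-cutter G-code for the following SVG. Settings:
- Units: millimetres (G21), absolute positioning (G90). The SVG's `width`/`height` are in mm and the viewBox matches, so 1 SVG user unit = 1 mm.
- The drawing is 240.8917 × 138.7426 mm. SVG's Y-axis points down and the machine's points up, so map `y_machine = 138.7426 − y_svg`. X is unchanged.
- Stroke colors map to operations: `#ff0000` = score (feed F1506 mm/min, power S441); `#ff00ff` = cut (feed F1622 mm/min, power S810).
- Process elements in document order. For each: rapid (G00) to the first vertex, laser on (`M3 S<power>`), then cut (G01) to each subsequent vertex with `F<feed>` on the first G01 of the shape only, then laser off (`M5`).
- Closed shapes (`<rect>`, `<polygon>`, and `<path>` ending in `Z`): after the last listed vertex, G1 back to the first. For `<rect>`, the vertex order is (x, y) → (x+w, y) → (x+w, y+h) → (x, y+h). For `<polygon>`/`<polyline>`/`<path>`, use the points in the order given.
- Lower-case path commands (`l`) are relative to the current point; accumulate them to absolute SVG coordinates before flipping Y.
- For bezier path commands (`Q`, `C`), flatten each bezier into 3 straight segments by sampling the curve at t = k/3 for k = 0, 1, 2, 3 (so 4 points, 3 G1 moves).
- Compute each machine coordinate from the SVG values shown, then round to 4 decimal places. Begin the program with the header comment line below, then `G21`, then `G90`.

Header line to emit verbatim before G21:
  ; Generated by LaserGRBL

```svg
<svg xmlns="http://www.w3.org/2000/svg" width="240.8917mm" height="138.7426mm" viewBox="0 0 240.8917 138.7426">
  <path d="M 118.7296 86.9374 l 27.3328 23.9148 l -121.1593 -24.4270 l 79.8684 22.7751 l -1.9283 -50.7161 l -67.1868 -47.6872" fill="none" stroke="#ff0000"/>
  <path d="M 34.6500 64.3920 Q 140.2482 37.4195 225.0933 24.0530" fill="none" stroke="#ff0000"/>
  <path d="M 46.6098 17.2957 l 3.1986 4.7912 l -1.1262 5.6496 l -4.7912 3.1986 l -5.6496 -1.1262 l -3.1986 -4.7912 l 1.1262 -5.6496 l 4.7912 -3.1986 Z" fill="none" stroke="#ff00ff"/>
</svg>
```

; Generated by LaserGRBL
G21
G90
G00 X118.7296 Y51.8052
M3 S441
G01 X146.0624 Y27.8904 F1506
G01 X24.9031 Y52.3174
G01 X104.7715 Y29.5423
G01 X102.8432 Y80.2584
G01 X35.6564 Y127.9456
M5
G00 X34.6500 Y74.3506
M3 S441
G01 X102.7429 Y90.8205 F1506
G01 X166.2240 Y104.2668
G01 X225.0933 Y114.6896
M5
G00 X46.6098 Y121.4469
M3 S810
G01 X49.8084 Y116.6557 F1622
G01 X48.6822 Y111.0061
G01 X43.8910 Y107.8075
G01 X38.2414 Y108.9337
G01 X35.0428 Y113.7249
G01 X36.1690 Y119.3745
G01 X40.9602 Y122.5731
G01 X46.6098 Y121.4469
M5

Since the viewBox matches the mm dimensions, user units are millimetres directly. The only transform is the Y-flip y_m = 138.7426 − y_svg.

Shape 1 is a open polyline drawn with `<path>`. Its stroke #ff0000 means score at S441, F1506. After flipping Y the toolpath is (118.7296,51.8052) → (146.0624,27.8904) → (24.9031,52.3174) → (104.7715,29.5423) → (102.8432,80.2584) → (35.6564,127.9456).

Shape 2 is a quadratic bezier drawn with `<path>`. Its stroke #ff0000 means score at S441, F1506. After flipping Y the toolpath is (34.6500,74.3506) → (102.7429,90.8205) → (166.2240,104.2668) → (225.0933,114.6896).

Shape 3 is a regular polygon drawn with `<path>`. Its stroke #ff00ff means cut at S810, F1622. After flipping Y the toolpath is (46.6098,121.4469) → (49.8084,116.6557) → (48.6822,111.0061) → (43.8910,107.8075) → (38.2414,108.9337) → (35.0428,113.7249) → (36.1690,119.3745) → (40.9602,122.5731) → (46.6098,121.4469), returning to the start.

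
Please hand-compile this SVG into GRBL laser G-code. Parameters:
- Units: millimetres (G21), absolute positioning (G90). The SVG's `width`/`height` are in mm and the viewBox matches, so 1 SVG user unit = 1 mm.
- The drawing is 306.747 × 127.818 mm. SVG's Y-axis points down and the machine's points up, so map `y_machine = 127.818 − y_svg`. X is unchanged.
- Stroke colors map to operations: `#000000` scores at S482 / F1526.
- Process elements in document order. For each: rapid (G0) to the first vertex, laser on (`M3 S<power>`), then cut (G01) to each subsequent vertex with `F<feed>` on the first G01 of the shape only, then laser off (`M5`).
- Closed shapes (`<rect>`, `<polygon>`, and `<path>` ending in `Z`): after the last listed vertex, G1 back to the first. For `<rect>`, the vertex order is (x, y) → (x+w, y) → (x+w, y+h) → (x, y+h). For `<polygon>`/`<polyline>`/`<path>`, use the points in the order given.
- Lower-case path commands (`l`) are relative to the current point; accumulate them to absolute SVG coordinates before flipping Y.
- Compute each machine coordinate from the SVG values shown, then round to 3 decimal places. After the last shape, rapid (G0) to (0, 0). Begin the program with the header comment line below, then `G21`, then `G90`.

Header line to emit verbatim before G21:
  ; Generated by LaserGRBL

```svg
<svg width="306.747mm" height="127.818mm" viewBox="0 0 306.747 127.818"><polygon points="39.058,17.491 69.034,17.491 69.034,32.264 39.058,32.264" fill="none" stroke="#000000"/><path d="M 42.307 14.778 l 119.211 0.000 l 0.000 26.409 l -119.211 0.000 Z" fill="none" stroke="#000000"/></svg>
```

Since the viewBox matches the mm dimensions, user units are millimetres directly. The only transform is the Y-flip y_m = 127.818 − y_svg.

Shape 1 is a rectangle drawn with `<polygon>`. Its stroke #000000 means score at S482, F1526. After flipping Y the toolpath is (39.058,110.327) → (69.034,110.327) → (69.034,95.554) → (39.058,95.554) → (39.058,110.327), returning to the start.

Shape 2 is a rectangle drawn with `<path>`. Its stroke #000000 means score at S482, F1526. After flipping Y the toolpath is (42.307,113.040) → (161.518,113.040) → (161.518,86.631) → (42.307,86.631) → (42.307,113.040), returning to the start.

; Generated by LaserGRBL
G21
G90
G0 X39.058 Y110.327
M3 S482
G01 X69.034 Y110.327 F1526
G01 X69.034 Y95.554
G01 X39.058 Y95.554
G01 X39.058 Y110.327
M5
G0 X42.307 Y113.040
M3 S482
G01 X161.518 Y113.040 F1526
G01 X161.518 Y86.631
G01 X42.307 Y86.631
G01 X42.307 Y113.040
M5
G0 X0.000 Y0.000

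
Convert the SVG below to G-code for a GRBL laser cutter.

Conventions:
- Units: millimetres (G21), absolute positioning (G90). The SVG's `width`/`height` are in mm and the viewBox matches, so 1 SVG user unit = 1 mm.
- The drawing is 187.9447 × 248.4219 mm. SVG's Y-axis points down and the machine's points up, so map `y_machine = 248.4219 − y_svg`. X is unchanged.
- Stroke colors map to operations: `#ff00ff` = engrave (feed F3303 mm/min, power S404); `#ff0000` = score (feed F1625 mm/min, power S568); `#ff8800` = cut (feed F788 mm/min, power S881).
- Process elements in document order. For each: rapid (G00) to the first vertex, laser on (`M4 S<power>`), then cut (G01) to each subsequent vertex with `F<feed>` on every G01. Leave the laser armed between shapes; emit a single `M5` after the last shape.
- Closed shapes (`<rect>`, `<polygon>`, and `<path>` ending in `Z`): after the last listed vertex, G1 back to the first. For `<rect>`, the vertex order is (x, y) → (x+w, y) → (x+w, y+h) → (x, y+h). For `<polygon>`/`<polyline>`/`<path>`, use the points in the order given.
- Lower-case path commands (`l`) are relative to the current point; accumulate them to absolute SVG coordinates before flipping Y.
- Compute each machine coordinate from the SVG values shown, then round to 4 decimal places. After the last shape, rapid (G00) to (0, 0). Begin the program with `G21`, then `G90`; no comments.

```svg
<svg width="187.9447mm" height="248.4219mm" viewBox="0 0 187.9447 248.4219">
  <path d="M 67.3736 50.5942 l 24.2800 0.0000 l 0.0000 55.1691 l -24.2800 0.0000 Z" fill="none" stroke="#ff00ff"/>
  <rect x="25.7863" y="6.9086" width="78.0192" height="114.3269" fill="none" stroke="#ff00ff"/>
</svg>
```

G21
G90
G00 X67.3736 Y197.8277
M4 S404
G01 X91.6536 Y197.8277 F3303
G01 X91.6536 Y142.6586 F3303
G01 X67.3736 Y142.6586 F3303
G01 X67.3736 Y197.8277 F3303
G00 X25.7863 Y241.5133
M4 S404
G01 X103.8055 Y241.5133 F3303
G01 X103.8055 Y127.1864 F3303
G01 X25.7863 Y127.1864 F3303
G01 X25.7863 Y241.5133 F3303
M5
G00 X0.0000 Y0.0000

1 u = 1 mm; y_m = 248.4219 − y.

[1] `<path>` rectangle, #ff00ff→engrave S404 F3303: (67.3736,197.8277) → (91.6536,197.8277) → (91.6536,142.6586) → (67.3736,142.6586) → (67.3736,197.8277) (closed)

[2] `<rect>` rectangle, #ff00ff→engrave S404 F3303: (25.7863,241.5133) → (103.8055,241.5133) → (103.8055,127.1864) → (25.7863,127.1864) → (25.7863,241.5133) (closed)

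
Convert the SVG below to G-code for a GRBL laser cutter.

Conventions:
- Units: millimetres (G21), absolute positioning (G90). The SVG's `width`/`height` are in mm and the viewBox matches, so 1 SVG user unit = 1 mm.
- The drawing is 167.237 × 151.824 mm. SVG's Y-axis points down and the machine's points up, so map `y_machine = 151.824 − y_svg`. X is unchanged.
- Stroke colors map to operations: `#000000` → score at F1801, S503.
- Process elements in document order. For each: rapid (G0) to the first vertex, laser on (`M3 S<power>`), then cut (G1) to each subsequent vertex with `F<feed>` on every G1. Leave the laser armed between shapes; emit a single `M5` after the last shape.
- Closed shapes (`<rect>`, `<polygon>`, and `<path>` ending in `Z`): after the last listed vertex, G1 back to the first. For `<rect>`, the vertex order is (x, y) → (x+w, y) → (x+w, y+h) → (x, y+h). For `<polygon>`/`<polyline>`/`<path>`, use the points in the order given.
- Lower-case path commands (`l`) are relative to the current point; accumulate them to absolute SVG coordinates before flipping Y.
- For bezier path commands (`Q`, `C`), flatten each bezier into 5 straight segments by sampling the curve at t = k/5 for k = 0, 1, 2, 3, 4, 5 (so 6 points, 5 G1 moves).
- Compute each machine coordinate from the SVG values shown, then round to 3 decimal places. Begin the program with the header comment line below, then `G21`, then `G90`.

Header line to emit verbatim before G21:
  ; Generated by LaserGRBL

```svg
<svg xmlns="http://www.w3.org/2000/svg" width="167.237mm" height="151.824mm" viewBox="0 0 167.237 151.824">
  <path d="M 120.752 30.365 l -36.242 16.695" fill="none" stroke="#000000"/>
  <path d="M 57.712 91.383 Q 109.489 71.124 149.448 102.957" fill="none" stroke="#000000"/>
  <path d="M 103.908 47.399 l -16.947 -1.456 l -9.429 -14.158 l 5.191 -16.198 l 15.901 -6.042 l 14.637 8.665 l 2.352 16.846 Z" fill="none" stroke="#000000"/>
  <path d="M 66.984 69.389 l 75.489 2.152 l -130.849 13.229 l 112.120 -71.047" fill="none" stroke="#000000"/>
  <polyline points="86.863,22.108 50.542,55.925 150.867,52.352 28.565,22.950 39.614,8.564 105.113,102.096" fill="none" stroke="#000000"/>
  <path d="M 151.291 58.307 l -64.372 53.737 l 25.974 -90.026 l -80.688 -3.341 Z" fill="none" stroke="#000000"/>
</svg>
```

viewBox `0 0 167.237 151.824` with mm width/height → 1 unit = 1 mm. Flip: y_m = 151.824 − y_svg.

**Shape 1** — `<path>` line segment, stroke `#000000` → score (S503, F1801). Machine vertices: (120.752,121.459) → (84.510,104.764). Open path.

**Shape 2** — `<path>` quadratic bezier, stroke `#000000` → score (S503, F1801). Control points (SVG): P0=(57.712,91.383), P1=(109.489,71.124), P2=(149.448,102.957); sampled at t=k/5. Machine vertices: (57.712,60.441) → (77.950,66.461) → (97.243,68.313) → (115.590,65.999) → (132.992,59.517) → (149.448,48.867). Open path.

**Shape 3** — `<path>` regular polygon, stroke `#000000` → score (S503, F1801). Machine vertices: (103.908,104.425) → (86.961,105.881) → (77.532,120.039) → (82.723,136.237) → (98.624,142.279) → (113.261,133.614) → (115.613,116.768) → (103.908,104.425). Closed: final G1 returns to the first vertex.

**Shape 4** — `<path>` open polyline, stroke `#000000` → score (S503, F1801). Machine vertices: (66.984,82.435) → (142.473,80.283) → (11.624,67.054) → (123.744,138.101). Open path.

**Shape 5** — `<polyline>` open polyline, stroke `#000000` → score (S503, F1801). Machine vertices: (86.863,129.716) → (50.542,95.899) → (150.867,99.472) → (28.565,128.874) → (39.614,143.260) → (105.113,49.728). Open path.

**Shape 6** — `<path>` closed polygon, stroke `#000000` → score (S503, F1801). Machine vertices: (151.291,93.517) → (86.919,39.780) → (112.893,129.806) → (32.205,133.147) → (151.291,93.517). Closed: final G1 returns to the first vertex.

; Generated by LaserGRBL
G21
G90
G0 X120.752 Y121.459
M3 S503
G1 X84.510 Y104.764 F1801
G0 X57.712 Y60.441
M3 S503
G1 X77.950 Y66.461 F1801
G1 X97.243 Y68.313 F1801
G1 X115.590 Y65.999 F1801
G1 X132.992 Y59.517 F1801
G1 X149.448 Y48.867 F1801
G0 X103.908 Y104.425
M3 S503
G1 X86.961 Y105.881 F1801
G1 X77.532 Y120.039 F1801
G1 X82.723 Y136.237 F1801
G1 X98.624 Y142.279 F1801
G1 X113.261 Y133.614 F1801
G1 X115.613 Y116.768 F1801
G1 X103.908 Y104.425 F1801
G0 X66.984 Y82.435
M3 S503
G1 X142.473 Y80.283 F1801
G1 X11.624 Y67.054 F1801
G1 X123.744 Y138.101 F1801
G0 X86.863 Y129.716
M3 S503
G1 X50.542 Y95.899 F1801
G1 X150.867 Y99.472 F1801
G1 X28.565 Y128.874 F1801
G1 X39.614 Y143.260 F1801
G1 X105.113 Y49.728 F1801
G0 X151.291 Y93.517
M3 S503
G1 X86.919 Y39.780 F1801
G1 X112.893 Y129.806 F1801
G1 X32.205 Y133.147 F1801
G1 X151.291 Y93.517 F1801
M5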